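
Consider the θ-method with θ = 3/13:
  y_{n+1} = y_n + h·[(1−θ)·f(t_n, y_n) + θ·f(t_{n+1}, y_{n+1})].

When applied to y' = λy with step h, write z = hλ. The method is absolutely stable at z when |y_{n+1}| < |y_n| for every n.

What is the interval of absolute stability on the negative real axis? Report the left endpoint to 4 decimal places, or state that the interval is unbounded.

Set f=λy, z=hλ:
  y_{n+1} = y_n + z·[10/13·y_n + 3/13·y_{n+1}] ⇒ (1 − 3/13z)y_{n+1} = (1 + 10/13z)y_n
  Hence R(z) = (1 + 10/13z)/(1 − 3/13z).

Find x<0 with |R(x)|<1.
x=-0.52: |R|=0.5357
R=−1: 1+10/13x = −1+3/13x ⇒ -7/13x=2 ⇒ x=2/(-7/13)=-3.7143
Confirm numerically:
  x=-3.237: |R|=0.85289 <1
  x=-2.705: |R|=0.66540 <1
  x=-2.643: |R|=0.64169 <1
  x=-1.933: |R|=0.33672 <1
  x=-4.146: |R|=1.11880 >1
  x=-3.764: |R|=1.01433 >1
Stable set (-3.7143, 0).

(-3.7143, 0).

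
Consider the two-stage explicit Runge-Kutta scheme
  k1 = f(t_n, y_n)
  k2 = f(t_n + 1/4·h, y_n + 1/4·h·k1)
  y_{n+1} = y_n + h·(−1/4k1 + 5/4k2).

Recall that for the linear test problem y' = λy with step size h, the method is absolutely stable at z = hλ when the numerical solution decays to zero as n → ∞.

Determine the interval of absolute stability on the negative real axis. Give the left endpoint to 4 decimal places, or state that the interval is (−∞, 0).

Test eqn y'=λy, z=hλ:
  k1=λy_n ⇒ h·k1=z·y_n;  k2=λ(1+1/4z)y_n ⇒ h·k2=z(1+1/4z)y_n
  y_{n+1}/y_n = 1 − 1/4z + 5/4z(1+1/4z) = 1 + z + 5/16z²
  ⇒ R(z) = 1 + z + 5/16z².

Solve |R(x)|<1 on ℝ⁻.
x=-0.34: |R|=0.6961
R=1: x+5/16x²=0 ⇒ x=−16/5=-3.2000; min R=1−1/(4·5/16)=0.2000>−1
Confirm numerically:
  x=-2.834: |R|=0.67586 <1
  x=-2.576: |R|=0.49768 <1
  x=-1.355: |R|=0.21876 <1
  x=-3.447: |R|=1.26607 >1
  x=-3.408: |R|=1.22152 >1
  x=-3.271: |R|=1.07258 >1
Stable set (-3.2000, 0).

z∈(-3.2000,0).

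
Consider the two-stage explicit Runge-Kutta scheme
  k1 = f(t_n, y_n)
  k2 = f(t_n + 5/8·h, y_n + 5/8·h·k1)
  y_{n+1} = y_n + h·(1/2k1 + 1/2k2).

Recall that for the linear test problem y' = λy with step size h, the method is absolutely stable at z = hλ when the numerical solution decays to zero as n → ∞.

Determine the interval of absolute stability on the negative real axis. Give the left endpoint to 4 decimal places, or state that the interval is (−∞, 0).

(-3.2000, 0).

Set f=λy, z=hλ:
  k1=λy_n ⇒ h·k1=z·y_n;  k2=λ(1+5/8z)y_n ⇒ h·k2=z(1+5/8z)y_n
  y_{n+1}/y_n = 1 + 1/2z + 1/2z(1+5/8z) = 1 + z + 5/16z²
  Hence R(z) = 1 + z + 5/16z².

Need |R(x)|<1, x<0.
x=-0.48: |R|=0.5920
R=1: x+5/16x²=0 ⇒ x=−16/5=-3.2000; min R=1−1/(4·5/16)=0.2000>−1
Confirm numerically:
  x=-2.767: |R|=0.62559 <1
  x=-1.614: |R|=0.20006 <1
  x=-1.324: |R|=0.22381 <1
  x=-3.681: |R|=1.55330 >1
  x=-3.452: |R|=1.27184 >1
  x=-3.328: |R|=1.13312 >1
Interval (-3.2000, 0).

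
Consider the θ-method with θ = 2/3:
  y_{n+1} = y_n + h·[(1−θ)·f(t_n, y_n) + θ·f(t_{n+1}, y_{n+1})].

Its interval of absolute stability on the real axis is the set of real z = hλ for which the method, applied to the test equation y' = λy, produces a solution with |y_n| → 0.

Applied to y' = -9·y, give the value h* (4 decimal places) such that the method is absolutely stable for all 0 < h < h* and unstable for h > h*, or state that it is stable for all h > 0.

(−∞, 0) — no finite endpoint. Any h>0 works for λ=-9.

With y'=λy (z=hλ):
  y_{n+1} = y_n + z·[1/3·y_n + 2/3·y_{n+1}] ⇒ (1 − 2/3z)y_{n+1} = (1 + 1/3z)y_n
  Hence R(z) = (1 + 1/3z)/(1 − 2/3z).

Solve |R(x)|<1 on ℝ⁻.
x=-1.4: |R|=0.2759
x=-2: |R|=0.1429
x=-10: |R|=0.3043
x=-100: |R|=0.4778
θ=2/3≥1/2 ⇒ |1+1/3x|<|1−2/3x| ∀x<0 ⇒ unbounded interval.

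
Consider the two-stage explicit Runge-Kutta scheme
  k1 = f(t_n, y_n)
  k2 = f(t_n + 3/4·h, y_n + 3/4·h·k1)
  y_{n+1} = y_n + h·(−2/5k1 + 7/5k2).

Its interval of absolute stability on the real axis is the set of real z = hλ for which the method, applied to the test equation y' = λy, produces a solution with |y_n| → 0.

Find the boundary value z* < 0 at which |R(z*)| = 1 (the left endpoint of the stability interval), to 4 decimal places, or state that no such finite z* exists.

With y'=λy (z=hλ):
  k1=λy_n ⇒ h·k1=z·y_n;  k2=λ(1+3/4z)y_n ⇒ h·k2=z(1+3/4z)y_n
  y_{n+1}/y_n = 1 − 2/5z + 7/5z(1+3/4z) = 1 + z + 21/20z²
  so R(z) = 1 + z + 21/20z².

Boundary: |R(x)|=1, x<0.
x=-0.41: |R|=0.7665
R=1: x+21/20x²=0 ⇒ x=−20/21=-0.9524; min R=1−1/(4·21/20)=0.7619>−1
Confirm numerically:
  x=-0.913: |R|=0.96225 <1
  x=-0.711: |R|=0.81980 <1
  x=-0.485: |R|=0.76199 <1
  x=-1.406: |R|=1.66968 >1
  x=-1.179: |R|=1.28054 >1
  x=-1.011: |R|=1.06223 >1
So |R|<1 on (-0.9524, 0).

left endpoint -0.9524.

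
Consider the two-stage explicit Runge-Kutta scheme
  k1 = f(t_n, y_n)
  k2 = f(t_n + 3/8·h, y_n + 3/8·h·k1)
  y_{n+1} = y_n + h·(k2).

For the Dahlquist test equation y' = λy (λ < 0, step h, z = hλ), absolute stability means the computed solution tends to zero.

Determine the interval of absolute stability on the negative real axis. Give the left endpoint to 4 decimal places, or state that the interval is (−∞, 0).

On y'=λy, z=hλ:
  k1=λy_n ⇒ h·k1=z·y_n;  k2=λ(1+3/8z)y_n ⇒ h·k2=z(1+3/8z)y_n
  y_{n+1}/y_n = 1 + z(1+3/8z) = 1 + z + 3/8z²
  ⇒ R(z) = 1 + z + 3/8z².

Boundary: |R(x)|=1, x<0.
x=-0.55: |R|=0.5634
R=1: x+3/8x²=0 ⇒ x=−8/3=-2.6667; min R=1−1/(4·3/8)=0.3333>−1
Confirm numerically:
  x=-2.075: |R|=0.53961 <1
  x=-2.054: |R|=0.52809 <1
  x=-1.980: |R|=0.49015 <1
  x=-1.149: |R|=0.34608 <1
  x=-3.200: |R|=1.64000 >1
  x=-2.981: |R|=1.35139 >1
  x=-2.747: |R|=1.08275 >1
Stable set (-2.6667, 0).

z∈(-2.6667,0).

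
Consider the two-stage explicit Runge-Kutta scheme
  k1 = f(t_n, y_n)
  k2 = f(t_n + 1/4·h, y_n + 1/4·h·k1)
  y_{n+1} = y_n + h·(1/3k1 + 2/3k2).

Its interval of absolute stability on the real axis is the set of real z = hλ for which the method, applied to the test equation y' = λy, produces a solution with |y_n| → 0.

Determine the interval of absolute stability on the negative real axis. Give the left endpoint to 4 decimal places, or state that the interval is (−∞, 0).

Set f=λy, z=hλ:
  k1=λy_n ⇒ h·k1=z·y_n;  k2=λ(1+1/4z)y_n ⇒ h·k2=z(1+1/4z)y_n
  y_{n+1}/y_n = 1 + 1/3z + 2/3z(1+1/4z) = 1 + z + 1/6z²
  ⇒ R(z) = 1 + z + 1/6z².

Find x<0 with |R(x)|<1.
x=-0.67: |R|=0.4048
R=1: x+1/6x²=0 ⇒ x=−6=-6.0000; min R=1−1/(4·1/6)=-0.5000>−1
Confirm numerically:
  x=-5.745: |R|=0.75584 <1
  x=-4.906: |R|=0.10547 <1
  x=-3.487: |R|=0.46047 <1
  x=-3.060: |R|=0.49940 <1
  x=-6.187: |R|=1.19283 >1
  x=-6.048: |R|=1.04838 >1
  x=-6.026: |R|=1.02611 >1
Stable set (-6.0000, 0).

(-6.0000, 0).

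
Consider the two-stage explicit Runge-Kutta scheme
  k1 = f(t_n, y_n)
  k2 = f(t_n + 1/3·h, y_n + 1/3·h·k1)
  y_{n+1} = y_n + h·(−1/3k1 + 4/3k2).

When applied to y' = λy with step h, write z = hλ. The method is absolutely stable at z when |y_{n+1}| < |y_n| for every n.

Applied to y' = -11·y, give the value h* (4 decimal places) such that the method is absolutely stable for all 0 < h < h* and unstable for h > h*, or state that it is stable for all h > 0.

(-2.2500,0); λ=-11 ⇒ h* = (9/4)/11 = 0.2045.

With y'=λy (z=hλ):
  k1=λy_n ⇒ h·k1=z·y_n;  k2=λ(1+1/3z)y_n ⇒ h·k2=z(1+1/3z)y_n
  y_{n+1}/y_n = 1 − 1/3z + 4/3z(1+1/3z) = 1 + z + 4/9z²
  ⇒ R(z) = 1 + z + 4/9z².

Boundary: |R(x)|=1, x<0.
x=-1.38: |R|=0.4664
R=1: x+4/9x²=0 ⇒ x=−9/4=-2.2500; min R=1−1/(4·4/9)=0.4375>−1
Confirm numerically:
  x=-1.620: |R|=0.54640 <1
  x=-1.317: |R|=0.45388 <1
  x=-1.257: |R|=0.44524 <1
  x=-2.706: |R|=1.54842 >1
  x=-2.469: |R|=1.24032 >1
So |R|<1 on (-2.2500, 0).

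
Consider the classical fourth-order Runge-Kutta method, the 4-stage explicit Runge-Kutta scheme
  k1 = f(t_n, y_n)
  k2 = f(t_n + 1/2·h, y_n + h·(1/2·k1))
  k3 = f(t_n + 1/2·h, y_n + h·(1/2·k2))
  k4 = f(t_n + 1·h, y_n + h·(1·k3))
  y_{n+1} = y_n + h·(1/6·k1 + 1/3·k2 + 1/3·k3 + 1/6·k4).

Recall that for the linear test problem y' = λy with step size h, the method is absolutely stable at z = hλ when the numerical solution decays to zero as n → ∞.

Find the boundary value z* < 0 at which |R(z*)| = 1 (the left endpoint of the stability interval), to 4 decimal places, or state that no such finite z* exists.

Set f=λy, z=hλ:
  order 4, 4-stage ⇒ R(z)=1+z+z^2/2+z^3/6+z^4/24
  (e.g. R(-0.96)=0.38873, |R|=0.38873)

Boundary: |R(x)|=1, x<0.
x=-0.96: |R|=0.3887
|R(-2.91)|=1.2049 |R(-1.59)|=0.2704 |R(-0.65)|=0.5229
Bisect:
  x_lo=-3.6472 |R|=3.2907  x_hi=-0.1268 |R|=0.8809
  mid=-1.88701 |R|=0.30182 →hi
  mid=-2.76711 |R|=0.97292 →hi
  mid=-3.20715 |R|=1.84599 →lo
  mid=-2.98713 |R|=1.34947 →lo
  mid=-2.87712 |R|=1.14750 →lo
  mid=-2.82211 |R|=1.05694 →lo
  mid=-2.79461 |R|=1.01414 →lo
  mid=-2.78086 |R|=0.99333 →hi
  mid=-2.78773 |R|=1.00368 →lo
  ...
  [-2.78537,-2.78515] ⇒ x*=-2.7853
Stable set (-2.7853, 0).

z* = -2.7853.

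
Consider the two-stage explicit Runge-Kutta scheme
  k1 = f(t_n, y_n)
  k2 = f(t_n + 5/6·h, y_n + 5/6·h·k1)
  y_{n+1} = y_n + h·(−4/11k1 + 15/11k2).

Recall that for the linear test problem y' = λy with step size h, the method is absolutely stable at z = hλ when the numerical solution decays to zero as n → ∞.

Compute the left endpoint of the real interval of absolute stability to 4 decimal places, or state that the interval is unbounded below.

left endpoint -0.8800.

Set f=λy, z=hλ:
  k1=λy_n ⇒ h·k1=z·y_n;  k2=λ(1+5/6z)y_n ⇒ h·k2=z(1+5/6z)y_n
  y_{n+1}/y_n = 1 − 4/11z + 15/11z(1+5/6z) = 1 + z + 25/22z²
  so R(z) = 1 + z + 25/22z².

Boundary: |R(x)|=1, x<0.
x=-1.79: |R|=2.8510
R=1: x+25/22x²=0 ⇒ x=−22/25=-0.8800; min R=1−1/(4·25/22)=0.7800>−1
Confirm numerically:
  x=-0.846: |R|=0.96731 <1
  x=-0.842: |R|=0.96364 <1
  x=-0.354: |R|=0.78840 <1
  x=-1.364: |R|=1.75020 >1
  x=-1.313: |R|=1.64606 >1
  x=-1.203: |R|=1.44156 >1
So |R|<1 on (-0.8800, 0).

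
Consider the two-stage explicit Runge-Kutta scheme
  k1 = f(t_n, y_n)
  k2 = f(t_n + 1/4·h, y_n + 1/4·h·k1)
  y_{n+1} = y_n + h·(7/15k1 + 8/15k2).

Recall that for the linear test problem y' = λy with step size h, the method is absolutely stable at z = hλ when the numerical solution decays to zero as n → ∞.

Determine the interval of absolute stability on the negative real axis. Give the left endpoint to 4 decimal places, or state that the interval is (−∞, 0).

Test eqn y'=λy, z=hλ:
  k1=λy_n ⇒ h·k1=z·y_n;  k2=λ(1+1/4z)y_n ⇒ h·k2=z(1+1/4z)y_n
  y_{n+1}/y_n = 1 + 7/15z + 8/15z(1+1/4z) = 1 + z + 2/15z²
  so R(z) = 1 + z + 2/15z².

Solve |R(x)|<1 on ℝ⁻.
x=-1.48: |R|=0.1879
R=1: x+2/15x²=0 ⇒ x=−15/2=-7.5000; min R=1−1/(4·2/15)=-0.8750>−1
Confirm numerically:
  x=-5.573: |R|=0.43189 <1
  x=-4.215: |R|=0.84617 <1
  x=-3.854: |R|=0.87356 <1
  x=-7.706: |R|=1.21166 >1
  x=-7.539: |R|=1.03920 >1
So |R|<1 on (-7.5000, 0).

z∈(-7.5000,0).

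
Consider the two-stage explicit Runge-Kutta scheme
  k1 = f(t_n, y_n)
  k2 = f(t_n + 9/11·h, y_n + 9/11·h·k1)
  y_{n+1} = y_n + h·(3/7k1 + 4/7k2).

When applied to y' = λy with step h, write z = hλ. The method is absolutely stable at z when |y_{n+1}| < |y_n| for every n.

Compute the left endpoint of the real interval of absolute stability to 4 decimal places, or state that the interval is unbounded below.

left endpoint -2.1389.

With y'=λy (z=hλ):
  k1=λy_n ⇒ h·k1=z·y_n;  k2=λ(1+9/11z)y_n ⇒ h·k2=z(1+9/11z)y_n
  y_{n+1}/y_n = 1 + 3/7z + 4/7z(1+9/11z) = 1 + z + 36/77z²
  ⇒ R(z) = 1 + z + 36/77z².

Need |R(x)|<1, x<0.
x=-1.16: |R|=0.4691
R=1: x+36/77x²=0 ⇒ x=−77/36=-2.1389; min R=1−1/(4·36/77)=0.4653>−1
Confirm numerically:
  x=-1.653: |R|=0.62449 <1
  x=-1.622: |R|=0.60802 <1
  x=-1.493: |R|=0.54915 <1
  x=-1.143: |R|=0.46781 <1
  x=-2.596: |R|=1.55480 >1
  x=-2.162: |R|=1.02336 >1
So |R|<1 on (-2.1389, 0).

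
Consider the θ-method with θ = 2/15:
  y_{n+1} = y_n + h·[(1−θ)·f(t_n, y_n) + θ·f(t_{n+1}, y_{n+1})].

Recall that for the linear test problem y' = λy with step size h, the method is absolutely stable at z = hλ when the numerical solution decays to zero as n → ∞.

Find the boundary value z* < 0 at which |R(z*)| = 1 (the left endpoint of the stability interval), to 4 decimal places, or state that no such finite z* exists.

Set f=λy, z=hλ:
  y_{n+1} = y_n + z·[13/15·y_n + 2/15·y_{n+1}] ⇒ (1 − 2/15z)y_{n+1} = (1 + 13/15z)y_n
  R(z) = (1 + 13/15z)/(1 − 2/15z).

Solve |R(x)|<1 on ℝ⁻.
x=-1.27: |R|=0.0861
R=−1: 1+13/15x = −1+2/15x ⇒ -11/15x=2 ⇒ x=2/(-11/15)=-2.7273
Confirm numerically:
  x=-2.649: |R|=0.95758 <1
  x=-1.654: |R|=0.35515 <1
  x=-1.535: |R|=0.27421 <1
  x=-3.158: |R|=1.22227 >1
  x=-3.028: |R|=1.15710 >1
Stable set (-2.7273, 0).

left endpoint -2.7273.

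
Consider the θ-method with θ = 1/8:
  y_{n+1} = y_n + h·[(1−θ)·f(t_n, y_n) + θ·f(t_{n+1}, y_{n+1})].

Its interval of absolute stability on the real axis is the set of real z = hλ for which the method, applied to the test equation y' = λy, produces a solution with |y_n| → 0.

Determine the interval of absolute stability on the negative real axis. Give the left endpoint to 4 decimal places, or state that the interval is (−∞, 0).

Set f=λy, z=hλ:
  y_{n+1} = y_n + z·[7/8·y_n + 1/8·y_{n+1}] ⇒ (1 − 1/8z)y_{n+1} = (1 + 7/8z)y_n
  R(z) = (1 + 7/8z)/(1 − 1/8z).

Boundary: |R(x)|=1, x<0.
x=-0.66: |R|=0.3903
R=−1: 1+7/8x = −1+1/8x ⇒ -3/4x=2 ⇒ x=2/(-3/4)=-2.6667
Confirm numerically:
  x=-2.556: |R|=0.93710 <1
  x=-1.591: |R|=0.32708 <1
  x=-1.435: |R|=0.21675 <1
  x=-1.336: |R|=0.14482 <1
  x=-3.119: |R|=1.24409 >1
  x=-3.008: |R|=1.18605 >1
  x=-2.948: |R|=1.15418 >1
So |R|<1 on (-2.6667, 0).

(-2.6667, 0).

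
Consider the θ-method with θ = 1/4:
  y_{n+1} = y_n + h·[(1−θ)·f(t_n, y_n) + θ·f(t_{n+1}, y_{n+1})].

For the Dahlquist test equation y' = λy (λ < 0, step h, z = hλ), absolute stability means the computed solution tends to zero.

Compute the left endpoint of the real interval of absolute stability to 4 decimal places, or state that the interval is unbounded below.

left endpoint -4.0000.

On y'=λy, z=hλ:
  y_{n+1} = y_n + z·[3/4·y_n + 1/4·y_{n+1}] ⇒ (1 − 1/4z)y_{n+1} = (1 + 3/4z)y_n
  so R(z) = (1 + 3/4z)/(1 − 1/4z).

Find x<0 with |R(x)|<1.
x=-0.42: |R|=0.6199
R=−1: 1+3/4x = −1+1/4x ⇒ -1/2x=2 ⇒ x=2/(-1/2)=-4.0000
Confirm numerically:
  x=-3.683: |R|=0.91748 <1
  x=-2.540: |R|=0.55352 <1
  x=-1.833: |R|=0.25699 <1
  x=-4.387: |R|=1.09229 >1
  x=-4.284: |R|=1.06857 >1
  x=-4.251: |R|=1.06084 >1
Stable set (-4.0000, 0).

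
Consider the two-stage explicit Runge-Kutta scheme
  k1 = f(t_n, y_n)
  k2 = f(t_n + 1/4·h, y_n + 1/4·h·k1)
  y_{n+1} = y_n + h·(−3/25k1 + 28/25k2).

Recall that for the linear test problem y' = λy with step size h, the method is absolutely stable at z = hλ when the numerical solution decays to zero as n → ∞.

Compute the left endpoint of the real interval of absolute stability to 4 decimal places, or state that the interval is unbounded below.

Set f=λy, z=hλ:
  k1=λy_n ⇒ h·k1=z·y_n;  k2=λ(1+1/4z)y_n ⇒ h·k2=z(1+1/4z)y_n
  y_{n+1}/y_n = 1 − 3/25z + 28/25z(1+1/4z) = 1 + z + 7/25z²
  ⇒ R(z) = 1 + z + 7/25z².

Solve |R(x)|<1 on ℝ⁻.
x=-1.37: |R|=0.1555
R=1: x+7/25x²=0 ⇒ x=−25/7=-3.5714; min R=1−1/(4·7/25)=0.1071>−1
Confirm numerically:
  x=-3.317: |R|=0.76370 <1
  x=-3.245: |R|=0.70341 <1
  x=-1.728: |R|=0.10808 <1
  x=-4.042: |R|=1.53257 >1
  x=-3.645: |R|=1.07509 >1
Interval (-3.5714, 0).

left endpoint -3.5714.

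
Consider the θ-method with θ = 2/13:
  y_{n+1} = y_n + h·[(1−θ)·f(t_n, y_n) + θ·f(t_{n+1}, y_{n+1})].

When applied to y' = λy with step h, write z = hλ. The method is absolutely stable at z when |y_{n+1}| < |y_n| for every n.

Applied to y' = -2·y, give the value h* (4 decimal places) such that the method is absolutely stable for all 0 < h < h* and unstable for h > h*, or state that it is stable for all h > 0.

(-2.8889,0); λ=-2 ⇒ h* = (26/9)/2 = 1.4444.

With y'=λy (z=hλ):
  y_{n+1} = y_n + z·[11/13·y_n + 2/13·y_{n+1}] ⇒ (1 − 2/13z)y_{n+1} = (1 + 11/13z)y_n
  Hence R(z) = (1 + 11/13z)/(1 − 2/13z).

Boundary: |R(x)|=1, x<0.
x=-1.43: |R|=0.1721
R=−1: 1+11/13x = −1+2/13x ⇒ -9/13x=2 ⇒ x=2/(-9/13)=-2.8889
Confirm numerically:
  x=-2.827: |R|=0.97014 <1
  x=-2.612: |R|=0.86326 <1
  x=-1.740: |R|=0.37257 <1
  x=-1.535: |R|=0.24175 <1
  x=-3.344: |R|=1.20805 >1
  x=-3.175: |R|=1.13307 >1
  x=-2.922: |R|=1.01581 >1
Interval (-2.8889, 0).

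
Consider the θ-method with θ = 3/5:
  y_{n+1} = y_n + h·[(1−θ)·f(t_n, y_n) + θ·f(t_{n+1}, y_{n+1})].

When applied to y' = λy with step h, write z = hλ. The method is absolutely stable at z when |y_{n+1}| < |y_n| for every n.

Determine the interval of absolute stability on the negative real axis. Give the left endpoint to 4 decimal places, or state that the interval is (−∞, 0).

Test eqn y'=λy, z=hλ:
  y_{n+1} = y_n + z·[2/5·y_n + 3/5·y_{n+1}] ⇒ (1 − 3/5z)y_{n+1} = (1 + 2/5z)y_n
  ⇒ R(z) = (1 + 2/5z)/(1 − 3/5z).

Need |R(x)|<1, x<0.
x=-0.93: |R|=0.4031
x=-2: |R|=0.0909
x=-10: |R|=0.4286
x=-100: |R|=0.6393
θ=3/5≥1/2 ⇒ |1+2/5x|<|1−3/5x| ∀x<0 ⇒ unbounded interval.

(−∞, 0) — no finite endpoint.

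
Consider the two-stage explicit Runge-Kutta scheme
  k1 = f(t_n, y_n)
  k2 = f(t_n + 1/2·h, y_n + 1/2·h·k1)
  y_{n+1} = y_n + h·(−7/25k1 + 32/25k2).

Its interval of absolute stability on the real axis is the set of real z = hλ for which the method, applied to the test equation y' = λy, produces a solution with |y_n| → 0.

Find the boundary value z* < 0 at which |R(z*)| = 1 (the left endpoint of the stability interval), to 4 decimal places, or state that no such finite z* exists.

z* = -1.5625.

Test eqn y'=λy, z=hλ:
  k1=λy_n ⇒ h·k1=z·y_n;  k2=λ(1+1/2z)y_n ⇒ h·k2=z(1+1/2z)y_n
  y_{n+1}/y_n = 1 − 7/25z + 32/25z(1+1/2z) = 1 + z + 16/25z²
  R(z) = 1 + z + 16/25z².

Find x<0 with |R(x)|<1.
x=-1.37: |R|=0.8312
R=1: x+16/25x²=0 ⇒ x=−25/16=-1.5625; min R=1−1/(4·16/25)=0.6094>−1
Confirm numerically:
  x=-1.021: |R|=0.64616 <1
  x=-0.892: |R|=0.61722 <1
  x=-0.868: |R|=0.61419 <1
  x=-0.783: |R|=0.60938 <1
  x=-2.142: |R|=1.79442 >1
  x=-1.614: |R|=1.05320 >1
Interval (-1.5625, 0).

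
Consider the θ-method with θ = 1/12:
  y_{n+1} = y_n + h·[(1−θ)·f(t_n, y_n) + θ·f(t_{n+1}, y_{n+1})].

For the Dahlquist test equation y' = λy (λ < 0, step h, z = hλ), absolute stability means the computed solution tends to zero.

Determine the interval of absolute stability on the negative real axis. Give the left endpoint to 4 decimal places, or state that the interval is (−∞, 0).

On y'=λy, z=hλ:
  y_{n+1} = y_n + z·[11/12·y_n + 1/12·y_{n+1}] ⇒ (1 − 1/12z)y_{n+1} = (1 + 11/12z)y_n
  R(z) = (1 + 11/12z)/(1 − 1/12z).

Find x<0 with |R(x)|<1.
x=-0.37: |R|=0.6411
R=−1: 1+11/12x = −1+1/12x ⇒ -5/6x=2 ⇒ x=2/(-5/6)=-2.4000
Confirm numerically:
  x=-2.189: |R|=0.85129 <1
  x=-2.127: |R|=0.80675 <1
  x=-1.991: |R|=0.70767 <1
  x=-1.306: |R|=0.17781 <1
  x=-2.943: |R|=1.36338 >1
  x=-2.634: |R|=1.15990 >1
  x=-2.428: |R|=1.01941 >1
Stable set (-2.4000, 0).

z∈(-2.4000,0).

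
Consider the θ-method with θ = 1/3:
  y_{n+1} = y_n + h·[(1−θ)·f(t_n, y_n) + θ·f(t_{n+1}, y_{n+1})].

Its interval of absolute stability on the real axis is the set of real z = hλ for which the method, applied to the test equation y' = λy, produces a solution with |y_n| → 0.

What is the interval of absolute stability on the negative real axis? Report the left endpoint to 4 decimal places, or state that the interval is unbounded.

(-6.0000, 0).

On y'=λy, z=hλ:
  y_{n+1} = y_n + z·[2/3·y_n + 1/3·y_{n+1}] ⇒ (1 − 1/3z)y_{n+1} = (1 + 2/3z)y_n
  ⇒ R(z) = (1 + 2/3z)/(1 − 1/3z).

Need |R(x)|<1, x<0.
x=-1.44: |R|=0.0270
R=−1: 1+2/3x = −1+1/3x ⇒ -1/3x=2 ⇒ x=2/(-1/3)=-6.0000
Confirm numerically:
  x=-5.554: |R|=0.94786 <1
  x=-4.254: |R|=0.75931 <1
  x=-4.185: |R|=0.74739 <1
  x=-3.971: |R|=0.70894 <1
  x=-6.538: |R|=1.05641 >1
  x=-6.507: |R|=1.05333 >1
Interval (-6.0000, 0).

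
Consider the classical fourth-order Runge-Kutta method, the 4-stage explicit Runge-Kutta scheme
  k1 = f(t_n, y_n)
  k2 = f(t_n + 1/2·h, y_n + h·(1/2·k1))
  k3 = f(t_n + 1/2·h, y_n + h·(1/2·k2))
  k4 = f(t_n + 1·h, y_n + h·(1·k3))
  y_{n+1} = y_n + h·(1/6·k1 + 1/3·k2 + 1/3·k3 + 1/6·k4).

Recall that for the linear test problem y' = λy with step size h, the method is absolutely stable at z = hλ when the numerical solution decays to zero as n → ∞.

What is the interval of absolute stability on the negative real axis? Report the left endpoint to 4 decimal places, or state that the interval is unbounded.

Test eqn y'=λy, z=hλ:
  order 4, 4-stage ⇒ R(z)=1+z+z^2/2+z^3/6+z^4/24
  (e.g. R(-1.75)=0.27881, |R|=0.27881)

Boundary: |R(x)|=1, x<0.
x=-1.75: |R|=0.2788
|R(-2.03)|=0.3438 |R(-1.37)|=0.2867 |R(-0.69)|=0.5027
Bisect:
  x_lo=-3.3702 |R|=2.3043  x_hi=-0.2587 |R|=0.7721
  mid=-1.81441 |R|=0.28768 →hi
  mid=-2.59229 |R|=0.74592 →hi
  mid=-2.98123 |R|=1.33789 →lo
  mid=-2.78676 |R|=1.00221 →lo
  mid=-2.68952 |R|=0.86495 →hi
  mid=-2.73814 |R|=0.93120 →hi
  mid=-2.76245 |R|=0.96610 →hi
  ...
  [-2.78543,-2.78524] ⇒ x*=-2.7853
So |R|<1 on (-2.7853, 0).

(-2.7853, 0).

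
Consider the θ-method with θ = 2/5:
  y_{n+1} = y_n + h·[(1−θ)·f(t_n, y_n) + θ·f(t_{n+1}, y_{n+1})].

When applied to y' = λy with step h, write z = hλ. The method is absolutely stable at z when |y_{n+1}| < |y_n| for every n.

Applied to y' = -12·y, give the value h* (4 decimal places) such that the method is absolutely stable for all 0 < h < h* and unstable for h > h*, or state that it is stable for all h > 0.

(-10.0000,0); λ=-12 ⇒ h* = (10)/12 = 0.8333.

With y'=λy (z=hλ):
  y_{n+1} = y_n + z·[3/5·y_n + 2/5·y_{n+1}] ⇒ (1 − 2/5z)y_{n+1} = (1 + 3/5z)y_n
  so R(z) = (1 + 3/5z)/(1 − 2/5z).

Boundary: |R(x)|=1, x<0.
x=-0.66: |R|=0.4778
R=−1: 1+3/5x = −1+2/5x ⇒ -1/5x=2 ⇒ x=2/(-1/5)=-10.0000
Confirm numerically:
  x=-9.451: |R|=0.97703 <1
  x=-7.045: |R|=0.84521 <1
  x=-4.882: |R|=0.65335 <1
  x=-10.580: |R|=1.02217 >1
  x=-10.509: |R|=1.01956 >1
Interval (-10.0000, 0).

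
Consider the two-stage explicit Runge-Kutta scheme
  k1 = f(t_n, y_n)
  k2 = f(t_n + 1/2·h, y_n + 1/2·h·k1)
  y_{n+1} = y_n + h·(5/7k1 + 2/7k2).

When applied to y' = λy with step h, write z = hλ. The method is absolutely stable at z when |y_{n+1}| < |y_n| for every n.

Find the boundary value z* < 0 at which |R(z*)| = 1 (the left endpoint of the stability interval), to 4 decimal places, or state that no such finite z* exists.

Test eqn y'=λy, z=hλ:
  k1=λy_n ⇒ h·k1=z·y_n;  k2=λ(1+1/2z)y_n ⇒ h·k2=z(1+1/2z)y_n
  y_{n+1}/y_n = 1 + 5/7z + 2/7z(1+1/2z) = 1 + z + 1/7z²
  R(z) = 1 + z + 1/7z².

Need |R(x)|<1, x<0.
x=-0.45: |R|=0.5789
R=1: x+1/7x²=0 ⇒ x=−7=-7.0000; min R=1−1/(4·1/7)=-0.7500>−1
Confirm numerically:
  x=-6.033: |R|=0.16658 <1
  x=-5.917: |R|=0.08456 <1
  x=-4.922: |R|=0.46113 <1
  x=-7.449: |R|=1.47780 >1
  x=-7.346: |R|=1.36310 >1
  x=-7.254: |R|=1.26322 >1
So |R|<1 on (-7.0000, 0).

left endpoint -7.0000.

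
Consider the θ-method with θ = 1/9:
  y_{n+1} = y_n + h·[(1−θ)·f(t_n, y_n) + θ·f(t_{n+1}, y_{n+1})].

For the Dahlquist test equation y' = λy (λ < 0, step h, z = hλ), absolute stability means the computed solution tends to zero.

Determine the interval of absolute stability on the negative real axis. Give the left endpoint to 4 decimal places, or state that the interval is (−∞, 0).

z∈(-2.5714,0).

On y'=λy, z=hλ:
  y_{n+1} = y_n + z·[8/9·y_n + 1/9·y_{n+1}] ⇒ (1 − 1/9z)y_{n+1} = (1 + 8/9z)y_n
  so R(z) = (1 + 8/9z)/(1 − 1/9z).

Boundary: |R(x)|=1, x<0.
x=-1.03: |R|=0.0758
R=−1: 1+8/9x = −1+1/9x ⇒ -7/9x=2 ⇒ x=2/(-7/9)=-2.5714
Confirm numerically:
  x=-2.492: |R|=0.95162 <1
  x=-2.436: |R|=0.91710 <1
  x=-1.784: |R|=0.48887 <1
  x=-2.907: |R|=1.19728 >1
  x=-2.806: |R|=1.13908 >1
  x=-2.727: |R|=1.09286 >1
Stable set (-2.5714, 0).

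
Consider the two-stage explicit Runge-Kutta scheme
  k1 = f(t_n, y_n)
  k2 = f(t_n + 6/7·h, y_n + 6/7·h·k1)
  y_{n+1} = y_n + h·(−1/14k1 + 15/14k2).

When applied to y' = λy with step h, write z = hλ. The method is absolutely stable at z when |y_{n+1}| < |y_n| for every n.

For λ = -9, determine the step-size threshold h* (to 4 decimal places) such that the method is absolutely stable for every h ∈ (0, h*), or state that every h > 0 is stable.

Set f=λy, z=hλ:
  k1=λy_n ⇒ h·k1=z·y_n;  k2=λ(1+6/7z)y_n ⇒ h·k2=z(1+6/7z)y_n
  y_{n+1}/y_n = 1 − 1/14z + 15/14z(1+6/7z) = 1 + z + 45/49z²
  ⇒ R(z) = 1 + z + 45/49z².

Solve |R(x)|<1 on ℝ⁻.
x=-0.33: |R|=0.7700
R=1: x+45/49x²=0 ⇒ x=−49/45=-1.0889; min R=1−1/(4·45/49)=0.7278>−1
Confirm numerically:
  x=-1.058: |R|=0.96999 <1
  x=-0.749: |R|=0.76621 <1
  x=-0.599: |R|=0.73051 <1
  x=-1.572: |R|=1.69745 >1
  x=-1.341: |R|=1.31048 >1
  x=-1.316: |R|=1.27448 >1
Stable set (-1.0889, 0).

(-1.0889,0); λ=-9 ⇒ h* = (49/45)/9 = 0.1210.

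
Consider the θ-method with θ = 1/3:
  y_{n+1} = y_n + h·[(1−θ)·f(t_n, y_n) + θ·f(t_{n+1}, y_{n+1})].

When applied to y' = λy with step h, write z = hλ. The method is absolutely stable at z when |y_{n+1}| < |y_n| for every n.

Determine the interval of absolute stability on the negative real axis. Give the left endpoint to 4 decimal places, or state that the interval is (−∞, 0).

(-6.0000, 0).

Test eqn y'=λy, z=hλ:
  y_{n+1} = y_n + z·[2/3·y_n + 1/3·y_{n+1}] ⇒ (1 − 1/3z)y_{n+1} = (1 + 2/3z)y_n
  Hence R(z) = (1 + 2/3z)/(1 − 1/3z).

Need |R(x)|<1, x<0.
x=-1.16: |R|=0.1635
R=−1: 1+2/3x = −1+1/3x ⇒ -1/3x=2 ⇒ x=2/(-1/3)=-6.0000
Confirm numerically:
  x=-5.897: |R|=0.98842 <1
  x=-4.738: |R|=0.83691 <1
  x=-4.304: |R|=0.76780 <1
  x=-2.592: |R|=0.39056 <1
  x=-6.108: |R|=1.01186 >1
  x=-6.057: |R|=1.00629 >1
Stable set (-6.0000, 0).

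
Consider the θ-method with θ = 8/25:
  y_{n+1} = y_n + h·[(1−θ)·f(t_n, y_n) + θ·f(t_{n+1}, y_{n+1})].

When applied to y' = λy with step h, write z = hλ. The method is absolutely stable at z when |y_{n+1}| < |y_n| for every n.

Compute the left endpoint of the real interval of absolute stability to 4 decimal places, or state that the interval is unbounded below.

left endpoint -5.5556.

Test eqn y'=λy, z=hλ:
  y_{n+1} = y_n + z·[17/25·y_n + 8/25·y_{n+1}] ⇒ (1 − 8/25z)y_{n+1} = (1 + 17/25z)y_n
  so R(z) = (1 + 17/25z)/(1 − 8/25z).

Need |R(x)|<1, x<0.
x=-1.23: |R|=0.1174
R=−1: 1+17/25x = −1+8/25x ⇒ -9/25x=2 ⇒ x=2/(-9/25)=-5.5556
Confirm numerically:
  x=-5.432: |R|=0.98376 <1
  x=-4.638: |R|=0.86703 <1
  x=-3.578: |R|=0.66810 <1
  x=-2.666: |R|=0.43865 <1
  x=-6.013: |R|=1.05632 >1
  x=-5.743: |R|=1.02378 >1
  x=-5.737: |R|=1.02303 >1
Interval (-5.5556, 0).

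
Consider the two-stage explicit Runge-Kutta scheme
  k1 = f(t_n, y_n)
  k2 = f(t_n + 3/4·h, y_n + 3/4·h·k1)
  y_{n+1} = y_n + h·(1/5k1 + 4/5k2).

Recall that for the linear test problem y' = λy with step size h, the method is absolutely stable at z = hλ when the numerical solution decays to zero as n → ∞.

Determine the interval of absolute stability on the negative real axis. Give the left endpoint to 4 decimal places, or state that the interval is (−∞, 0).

(-1.6667, 0).

With y'=λy (z=hλ):
  k1=λy_n ⇒ h·k1=z·y_n;  k2=λ(1+3/4z)y_n ⇒ h·k2=z(1+3/4z)y_n
  y_{n+1}/y_n = 1 + 1/5z + 4/5z(1+3/4z) = 1 + z + 3/5z²
  ⇒ R(z) = 1 + z + 3/5z².

Solve |R(x)|<1 on ℝ⁻.
x=-1.48: |R|=0.8342
R=1: x+3/5x²=0 ⇒ x=−5/3=-1.6667; min R=1−1/(4·3/5)=0.5833>−1
Confirm numerically:
  x=-1.310: |R|=0.71966 <1
  x=-0.769: |R|=0.58582 <1
  x=-0.764: |R|=0.58622 <1
  x=-1.939: |R|=1.31683 >1
  x=-1.917: |R|=1.28793 >1
  x=-1.731: |R|=1.06682 >1
Interval (-1.6667, 0).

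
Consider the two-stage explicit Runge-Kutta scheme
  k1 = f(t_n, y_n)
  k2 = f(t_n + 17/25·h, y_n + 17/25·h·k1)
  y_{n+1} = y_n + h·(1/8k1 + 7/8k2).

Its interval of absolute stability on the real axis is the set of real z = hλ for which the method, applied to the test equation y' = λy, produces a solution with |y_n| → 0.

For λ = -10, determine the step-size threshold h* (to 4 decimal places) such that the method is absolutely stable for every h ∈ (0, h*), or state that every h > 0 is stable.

On y'=λy, z=hλ:
  k1=λy_n ⇒ h·k1=z·y_n;  k2=λ(1+17/25z)y_n ⇒ h·k2=z(1+17/25z)y_n
  y_{n+1}/y_n = 1 + 1/8z + 7/8z(1+17/25z) = 1 + z + 119/200z²
  so R(z) = 1 + z + 119/200z².

Boundary: |R(x)|=1, x<0.
x=-1.48: |R|=0.8233
R=1: x+119/200x²=0 ⇒ x=−200/119=-1.6807; min R=1−1/(4·119/200)=0.5798>−1
Confirm numerically:
  x=-1.594: |R|=0.91780 <1
  x=-1.120: |R|=0.62637 <1
  x=-0.971: |R|=0.58999 <1
  x=-2.172: |R|=1.63496 >1
  x=-1.904: |R|=1.25300 >1
  x=-1.863: |R|=1.20211 >1
Stable set (-1.6807, 0).

(-1.6807,0); λ=-10 ⇒ h* = (200/119)/10 = 0.1681.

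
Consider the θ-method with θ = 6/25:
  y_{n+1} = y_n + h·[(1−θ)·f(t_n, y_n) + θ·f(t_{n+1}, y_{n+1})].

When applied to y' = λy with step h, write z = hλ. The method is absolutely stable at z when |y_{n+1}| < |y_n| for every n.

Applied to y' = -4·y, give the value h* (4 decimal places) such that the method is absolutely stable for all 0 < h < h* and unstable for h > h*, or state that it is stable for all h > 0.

On y'=λy, z=hλ:
  y_{n+1} = y_n + z·[19/25·y_n + 6/25·y_{n+1}] ⇒ (1 − 6/25z)y_{n+1} = (1 + 19/25z)y_n
  so R(z) = (1 + 19/25z)/(1 − 6/25z).

Find x<0 with |R(x)|<1.
x=-0.82: |R|=0.3148
R=−1: 1+19/25x = −1+6/25x ⇒ -13/25x=2 ⇒ x=2/(-13/25)=-3.8462
Confirm numerically:
  x=-3.732: |R|=0.96869 <1
  x=-3.689: |R|=0.95666 <1
  x=-3.665: |R|=0.94988 <1
  x=-3.049: |R|=0.76064 <1
  x=-4.239: |R|=1.10126 >1
  x=-3.952: |R|=1.02825 >1
  x=-3.905: |R|=1.01580 >1
Stable set (-3.8462, 0).

(-3.8462,0); λ=-4 ⇒ h* = (50/13)/4 = 0.9615.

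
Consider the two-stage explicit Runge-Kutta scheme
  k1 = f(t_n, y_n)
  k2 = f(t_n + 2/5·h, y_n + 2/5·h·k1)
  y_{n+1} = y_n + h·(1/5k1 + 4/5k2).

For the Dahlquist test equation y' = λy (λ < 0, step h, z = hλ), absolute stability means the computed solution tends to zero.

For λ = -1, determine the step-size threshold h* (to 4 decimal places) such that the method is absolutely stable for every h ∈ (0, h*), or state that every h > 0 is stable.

(-3.1250,0); λ=-1 ⇒ h* = (25/8)/1 = 3.1250.

With y'=λy (z=hλ):
  k1=λy_n ⇒ h·k1=z·y_n;  k2=λ(1+2/5z)y_n ⇒ h·k2=z(1+2/5z)y_n
  y_{n+1}/y_n = 1 + 1/5z + 4/5z(1+2/5z) = 1 + z + 8/25z²
  ⇒ R(z) = 1 + z + 8/25z².

Solve |R(x)|<1 on ℝ⁻.
x=-0.67: |R|=0.4736
R=1: x+8/25x²=0 ⇒ x=−25/8=-3.1250; min R=1−1/(4·8/25)=0.2188>−1
Confirm numerically:
  x=-3.099: |R|=0.97422 <1
  x=-2.960: |R|=0.84371 <1
  x=-2.465: |R|=0.47939 <1
  x=-1.459: |R|=0.22218 <1
  x=-3.606: |R|=1.55504 >1
  x=-3.256: |R|=1.13649 >1
Stable set (-3.1250, 0).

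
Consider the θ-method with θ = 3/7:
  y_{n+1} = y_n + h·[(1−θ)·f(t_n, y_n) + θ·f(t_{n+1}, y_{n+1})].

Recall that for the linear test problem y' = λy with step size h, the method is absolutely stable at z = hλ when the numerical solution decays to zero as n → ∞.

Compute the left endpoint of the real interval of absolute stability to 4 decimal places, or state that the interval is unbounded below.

left endpoint -14.0000.

On y'=λy, z=hλ:
  y_{n+1} = y_n + z·[4/7·y_n + 3/7·y_{n+1}] ⇒ (1 − 3/7z)y_{n+1} = (1 + 4/7z)y_n
  ⇒ R(z) = (1 + 4/7z)/(1 − 3/7z).

Solve |R(x)|<1 on ℝ⁻.
x=-1.42: |R|=0.1172
R=−1: 1+4/7x = −1+3/7x ⇒ -1/7x=2 ⇒ x=2/(-1/7)=-14.0000
Confirm numerically:
  x=-13.492: |R|=0.98930 <1
  x=-11.093: |R|=0.92783 <1
  x=-6.538: |R|=0.71962 <1
  x=-14.459: |R|=1.00911 >1
  x=-14.244: |R|=1.00491 >1
  x=-14.057: |R|=1.00116 >1
So |R|<1 on (-14.0000, 0).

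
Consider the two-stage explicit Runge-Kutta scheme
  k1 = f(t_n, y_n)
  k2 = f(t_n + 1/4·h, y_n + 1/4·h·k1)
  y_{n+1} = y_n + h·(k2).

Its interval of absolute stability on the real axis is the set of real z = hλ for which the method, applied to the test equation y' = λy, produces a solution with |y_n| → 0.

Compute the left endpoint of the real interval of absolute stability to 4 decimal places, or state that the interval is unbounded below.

On y'=λy, z=hλ:
  k1=λy_n ⇒ h·k1=z·y_n;  k2=λ(1+1/4z)y_n ⇒ h·k2=z(1+1/4z)y_n
  y_{n+1}/y_n = 1 + z(1+1/4z) = 1 + z + 1/4z²
  ⇒ R(z) = 1 + z + 1/4z².

Find x<0 with |R(x)|<1.
x=-1.32: |R|=0.1156
R=1: x+1/4x²=0 ⇒ x=−4=-4.0000; min R=1−1/(4·1/4)=0.0000>−1
Confirm numerically:
  x=-3.274: |R|=0.40577 <1
  x=-2.432: |R|=0.04666 <1
  x=-1.915: |R|=0.00181 <1
  x=-4.552: |R|=1.62818 >1
  x=-4.026: |R|=1.02617 >1
So |R|<1 on (-4.0000, 0).

z* = -4.0000.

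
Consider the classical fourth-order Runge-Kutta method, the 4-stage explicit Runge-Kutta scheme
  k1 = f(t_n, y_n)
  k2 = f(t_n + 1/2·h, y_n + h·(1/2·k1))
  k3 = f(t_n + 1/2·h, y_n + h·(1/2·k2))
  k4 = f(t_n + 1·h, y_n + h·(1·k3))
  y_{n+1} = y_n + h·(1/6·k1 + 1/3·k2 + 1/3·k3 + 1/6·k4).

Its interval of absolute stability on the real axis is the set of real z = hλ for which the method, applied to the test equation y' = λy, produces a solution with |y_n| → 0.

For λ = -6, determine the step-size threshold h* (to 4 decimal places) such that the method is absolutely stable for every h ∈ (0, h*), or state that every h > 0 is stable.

(-2.7853,0); λ=-6 ⇒ h* = 0.4642.

With y'=λy (z=hλ):
  order 4, 4-stage ⇒ R(z)=1+z+z^2/2+z^3/6+z^4/24
  (e.g. R(-0.42)=0.65715, |R|=0.65715)

Solve |R(x)|<1 on ℝ⁻.
x=-0.42: |R|=0.6571
|R(-1.74)|=0.2777 |R(-1.15)|=0.3306 |R(-0.89)|=0.4147
Bisect:
  x_lo=-3.2207 |R|=1.8810  x_hi=-0.3246 |R|=0.7228
  mid=-1.77267 |R|=0.28155 →hi
  mid=-2.49668 |R|=0.64520 →hi
  mid=-2.85869 |R|=1.11642 →lo
  mid=-2.67769 |R|=0.84952 →hi
  mid=-2.76819 |R|=0.97452 →hi
  mid=-2.81344 |R|=1.04327 →lo
  mid=-2.79081 |R|=1.00836 →lo
  mid=-2.77950 |R|=0.99130 →hi
  ...
  [-2.78533,-2.78516] ⇒ x*=-2.7853
Interval (-2.7853, 0).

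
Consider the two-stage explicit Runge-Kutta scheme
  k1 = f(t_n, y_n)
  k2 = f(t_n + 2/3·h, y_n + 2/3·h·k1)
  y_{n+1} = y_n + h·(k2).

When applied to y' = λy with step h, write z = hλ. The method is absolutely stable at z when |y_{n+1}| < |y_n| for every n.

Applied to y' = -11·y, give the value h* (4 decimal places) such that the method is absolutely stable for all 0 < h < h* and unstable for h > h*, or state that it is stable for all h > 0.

Test eqn y'=λy, z=hλ:
  k1=λy_n ⇒ h·k1=z·y_n;  k2=λ(1+2/3z)y_n ⇒ h·k2=z(1+2/3z)y_n
  y_{n+1}/y_n = 1 + z(1+2/3z) = 1 + z + 2/3z²
  Hence R(z) = 1 + z + 2/3z².

Boundary: |R(x)|=1, x<0.
x=-1.7: |R|=1.2267
R=1: x+2/3x²=0 ⇒ x=−3/2=-1.5000; min R=1−1/(4·2/3)=0.6250>−1
Confirm numerically:
  x=-1.039: |R|=0.68068 <1
  x=-0.746: |R|=0.62501 <1
  x=-0.735: |R|=0.62515 <1
  x=-0.645: |R|=0.63235 <1
  x=-1.652: |R|=1.16740 >1
  x=-1.585: |R|=1.08982 >1
Stable set (-1.5000, 0).

(-1.5000,0); λ=-11 ⇒ h* = (3/2)/11 = 0.1364.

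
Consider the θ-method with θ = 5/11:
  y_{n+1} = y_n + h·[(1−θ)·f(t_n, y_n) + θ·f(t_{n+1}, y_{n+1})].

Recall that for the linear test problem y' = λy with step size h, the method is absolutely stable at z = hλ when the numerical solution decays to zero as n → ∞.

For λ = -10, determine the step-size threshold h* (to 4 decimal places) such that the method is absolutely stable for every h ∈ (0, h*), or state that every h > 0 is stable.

(-22.0000,0); λ=-10 ⇒ h* = (22)/10 = 2.2000.

Test eqn y'=λy, z=hλ:
  y_{n+1} = y_n + z·[6/11·y_n + 5/11·y_{n+1}] ⇒ (1 − 5/11z)y_{n+1} = (1 + 6/11z)y_n
  ⇒ R(z) = (1 + 6/11z)/(1 − 5/11z).

Boundary: |R(x)|=1, x<0.
x=-1.48: |R|=0.1152
R=−1: 1+6/11x = −1+5/11x ⇒ -1/11x=2 ⇒ x=2/(-1/11)=-22.0000
Confirm numerically:
  x=-21.392: |R|=0.99485 <1
  x=-20.153: |R|=0.98347 <1
  x=-15.261: |R|=0.92281 <1
  x=-14.968: |R|=0.91808 <1
  x=-22.426: |R|=1.00346 >1
  x=-22.401: |R|=1.00326 >1
  x=-22.366: |R|=1.00298 >1
So |R|<1 on (-22.0000, 0).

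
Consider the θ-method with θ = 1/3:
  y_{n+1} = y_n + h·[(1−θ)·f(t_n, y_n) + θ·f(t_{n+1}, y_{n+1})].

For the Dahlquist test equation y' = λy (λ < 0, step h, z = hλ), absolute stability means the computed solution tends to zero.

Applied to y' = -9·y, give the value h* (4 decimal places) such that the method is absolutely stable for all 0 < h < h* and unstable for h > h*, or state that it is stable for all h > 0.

Test eqn y'=λy, z=hλ:
  y_{n+1} = y_n + z·[2/3·y_n + 1/3·y_{n+1}] ⇒ (1 − 1/3z)y_{n+1} = (1 + 2/3z)y_n
  ⇒ R(z) = (1 + 2/3z)/(1 − 1/3z).

Find x<0 with |R(x)|<1.
x=-1.07: |R|=0.2113
R=−1: 1+2/3x = −1+1/3x ⇒ -1/3x=2 ⇒ x=2/(-1/3)=-6.0000
Confirm numerically:
  x=-5.084: |R|=0.88669 <1
  x=-4.819: |R|=0.84896 <1
  x=-3.621: |R|=0.64069 <1
  x=-3.208: |R|=0.55026 <1
  x=-6.591: |R|=1.06162 >1
  x=-6.354: |R|=1.03784 >1
  x=-6.238: |R|=1.02576 >1
Interval (-6.0000, 0).

(-6.0000,0); λ=-9 ⇒ h* = (6)/9 = 0.6667.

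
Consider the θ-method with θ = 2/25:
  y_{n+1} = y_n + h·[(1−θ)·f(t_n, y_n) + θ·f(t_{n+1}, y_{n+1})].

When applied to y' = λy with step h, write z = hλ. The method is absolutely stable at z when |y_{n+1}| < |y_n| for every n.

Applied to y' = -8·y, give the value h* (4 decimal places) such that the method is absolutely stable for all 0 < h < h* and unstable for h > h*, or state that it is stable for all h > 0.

Test eqn y'=λy, z=hλ:
  y_{n+1} = y_n + z·[23/25·y_n + 2/25·y_{n+1}] ⇒ (1 − 2/25z)y_{n+1} = (1 + 23/25z)y_n
  R(z) = (1 + 23/25z)/(1 − 2/25z).

Need |R(x)|<1, x<0.
x=-0.67: |R|=0.3641
R=−1: 1+23/25x = −1+2/25x ⇒ -21/25x=2 ⇒ x=2/(-21/25)=-2.3810
Confirm numerically:
  x=-2.217: |R|=0.88303 <1
  x=-2.051: |R|=0.76191 <1
  x=-1.764: |R|=0.54585 <1
  x=-1.037: |R|=0.04244 <1
  x=-2.837: |R|=1.31222 >1
  x=-2.737: |R|=1.24536 >1
  x=-2.511: |R|=1.09097 >1
So |R|<1 on (-2.3810, 0).

(-2.3810,0); λ=-8 ⇒ h* = (50/21)/8 = 0.2976.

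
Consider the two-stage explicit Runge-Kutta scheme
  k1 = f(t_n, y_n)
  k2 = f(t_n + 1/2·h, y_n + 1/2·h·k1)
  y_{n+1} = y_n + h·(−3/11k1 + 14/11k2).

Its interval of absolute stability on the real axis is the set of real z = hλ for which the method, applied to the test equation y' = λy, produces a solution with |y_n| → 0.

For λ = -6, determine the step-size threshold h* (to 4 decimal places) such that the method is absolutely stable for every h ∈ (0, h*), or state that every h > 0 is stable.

Set f=λy, z=hλ:
  k1=λy_n ⇒ h·k1=z·y_n;  k2=λ(1+1/2z)y_n ⇒ h·k2=z(1+1/2z)y_n
  y_{n+1}/y_n = 1 − 3/11z + 14/11z(1+1/2z) = 1 + z + 7/11z²
  so R(z) = 1 + z + 7/11z².

Need |R(x)|<1, x<0.
x=-1.65: |R|=1.0825
R=1: x+7/11x²=0 ⇒ x=−11/7=-1.5714; min R=1−1/(4·7/11)=0.6071>−1
Confirm numerically:
  x=-1.533: |R|=0.96251 <1
  x=-1.432: |R|=0.87294 <1
  x=-1.160: |R|=0.69629 <1
  x=-1.127: |R|=0.68126 <1
  x=-2.149: |R|=1.78986 >1
  x=-2.113: |R|=1.72822 >1
  x=-1.769: |R|=1.22241 >1
Interval (-1.5714, 0).

(-1.5714,0); λ=-6 ⇒ h* = (11/7)/6 = 0.2619.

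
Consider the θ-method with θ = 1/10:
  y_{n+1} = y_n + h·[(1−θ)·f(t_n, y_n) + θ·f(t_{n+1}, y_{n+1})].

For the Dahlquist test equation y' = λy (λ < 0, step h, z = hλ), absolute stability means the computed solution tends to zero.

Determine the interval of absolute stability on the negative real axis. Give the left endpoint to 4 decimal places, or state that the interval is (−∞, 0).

(-2.5000, 0).

With y'=λy (z=hλ):
  y_{n+1} = y_n + z·[9/10·y_n + 1/10·y_{n+1}] ⇒ (1 − 1/10z)y_{n+1} = (1 + 9/10z)y_n
  R(z) = (1 + 9/10z)/(1 − 1/10z).

Find x<0 with |R(x)|<1.
x=-0.43: |R|=0.5877
R=−1: 1+9/10x = −1+1/10x ⇒ -4/5x=2 ⇒ x=2/(-4/5)=-2.5000
Confirm numerically:
  x=-2.158: |R|=0.77496 <1
  x=-1.913: |R|=0.60581 <1
  x=-1.525: |R|=0.32321 <1
  x=-1.244: |R|=0.10637 <1
  x=-3.051: |R|=1.33775 >1
  x=-3.017: |R|=1.31774 >1
  x=-2.583: |R|=1.05277 >1
Interval (-2.5000, 0).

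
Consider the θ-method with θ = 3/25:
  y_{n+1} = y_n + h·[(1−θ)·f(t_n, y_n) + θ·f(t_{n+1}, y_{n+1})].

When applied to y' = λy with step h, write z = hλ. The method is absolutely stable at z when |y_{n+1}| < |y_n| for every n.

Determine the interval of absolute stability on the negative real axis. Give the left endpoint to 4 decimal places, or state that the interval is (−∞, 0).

Set f=λy, z=hλ:
  y_{n+1} = y_n + z·[22/25·y_n + 3/25·y_{n+1}] ⇒ (1 − 3/25z)y_{n+1} = (1 + 22/25z)y_n
  R(z) = (1 + 22/25z)/(1 − 3/25z).

Find x<0 with |R(x)|<1.
x=-1.02: |R|=0.0912
R=−1: 1+22/25x = −1+3/25x ⇒ -19/25x=2 ⇒ x=2/(-19/25)=-2.6316
Confirm numerically:
  x=-1.778: |R|=0.46535 <1
  x=-1.274: |R|=0.10506 <1
  x=-1.206: |R|=0.05353 <1
  x=-2.973: |R|=1.19125 >1
  x=-2.934: |R|=1.16999 >1
Stable set (-2.6316, 0).

(-2.6316, 0).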